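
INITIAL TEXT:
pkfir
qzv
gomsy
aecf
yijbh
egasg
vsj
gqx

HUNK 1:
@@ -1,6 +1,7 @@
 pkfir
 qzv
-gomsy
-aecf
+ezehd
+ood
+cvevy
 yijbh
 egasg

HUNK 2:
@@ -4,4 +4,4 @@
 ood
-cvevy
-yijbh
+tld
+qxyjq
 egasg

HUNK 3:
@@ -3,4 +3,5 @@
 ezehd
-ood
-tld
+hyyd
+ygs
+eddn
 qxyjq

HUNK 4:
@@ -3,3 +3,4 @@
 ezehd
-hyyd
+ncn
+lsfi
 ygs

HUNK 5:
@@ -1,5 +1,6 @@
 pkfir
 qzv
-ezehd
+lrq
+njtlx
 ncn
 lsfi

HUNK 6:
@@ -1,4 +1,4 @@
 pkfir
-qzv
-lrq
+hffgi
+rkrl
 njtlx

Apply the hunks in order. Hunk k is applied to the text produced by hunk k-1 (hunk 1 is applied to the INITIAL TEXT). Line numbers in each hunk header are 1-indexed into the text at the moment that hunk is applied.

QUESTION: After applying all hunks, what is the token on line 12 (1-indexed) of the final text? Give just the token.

Answer: gqx

Derivation:
Hunk 1: at line 1 remove [gomsy,aecf] add [ezehd,ood,cvevy] -> 9 lines: pkfir qzv ezehd ood cvevy yijbh egasg vsj gqx
Hunk 2: at line 4 remove [cvevy,yijbh] add [tld,qxyjq] -> 9 lines: pkfir qzv ezehd ood tld qxyjq egasg vsj gqx
Hunk 3: at line 3 remove [ood,tld] add [hyyd,ygs,eddn] -> 10 lines: pkfir qzv ezehd hyyd ygs eddn qxyjq egasg vsj gqx
Hunk 4: at line 3 remove [hyyd] add [ncn,lsfi] -> 11 lines: pkfir qzv ezehd ncn lsfi ygs eddn qxyjq egasg vsj gqx
Hunk 5: at line 1 remove [ezehd] add [lrq,njtlx] -> 12 lines: pkfir qzv lrq njtlx ncn lsfi ygs eddn qxyjq egasg vsj gqx
Hunk 6: at line 1 remove [qzv,lrq] add [hffgi,rkrl] -> 12 lines: pkfir hffgi rkrl njtlx ncn lsfi ygs eddn qxyjq egasg vsj gqx
Final line 12: gqx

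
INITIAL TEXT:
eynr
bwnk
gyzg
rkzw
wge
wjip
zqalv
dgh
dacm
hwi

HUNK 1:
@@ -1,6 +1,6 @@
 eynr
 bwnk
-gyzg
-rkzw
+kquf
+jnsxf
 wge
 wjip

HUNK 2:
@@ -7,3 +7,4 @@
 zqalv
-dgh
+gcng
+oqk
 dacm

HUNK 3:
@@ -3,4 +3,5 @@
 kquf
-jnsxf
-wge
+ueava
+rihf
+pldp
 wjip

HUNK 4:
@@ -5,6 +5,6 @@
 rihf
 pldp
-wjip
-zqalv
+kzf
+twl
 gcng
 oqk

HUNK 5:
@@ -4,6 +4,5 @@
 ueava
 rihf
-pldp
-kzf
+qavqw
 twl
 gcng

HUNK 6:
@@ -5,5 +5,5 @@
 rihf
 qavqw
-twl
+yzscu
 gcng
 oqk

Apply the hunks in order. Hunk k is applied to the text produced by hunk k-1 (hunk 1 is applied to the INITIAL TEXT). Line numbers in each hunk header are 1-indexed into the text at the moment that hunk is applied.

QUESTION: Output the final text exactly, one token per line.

Hunk 1: at line 1 remove [gyzg,rkzw] add [kquf,jnsxf] -> 10 lines: eynr bwnk kquf jnsxf wge wjip zqalv dgh dacm hwi
Hunk 2: at line 7 remove [dgh] add [gcng,oqk] -> 11 lines: eynr bwnk kquf jnsxf wge wjip zqalv gcng oqk dacm hwi
Hunk 3: at line 3 remove [jnsxf,wge] add [ueava,rihf,pldp] -> 12 lines: eynr bwnk kquf ueava rihf pldp wjip zqalv gcng oqk dacm hwi
Hunk 4: at line 5 remove [wjip,zqalv] add [kzf,twl] -> 12 lines: eynr bwnk kquf ueava rihf pldp kzf twl gcng oqk dacm hwi
Hunk 5: at line 4 remove [pldp,kzf] add [qavqw] -> 11 lines: eynr bwnk kquf ueava rihf qavqw twl gcng oqk dacm hwi
Hunk 6: at line 5 remove [twl] add [yzscu] -> 11 lines: eynr bwnk kquf ueava rihf qavqw yzscu gcng oqk dacm hwi

Answer: eynr
bwnk
kquf
ueava
rihf
qavqw
yzscu
gcng
oqk
dacm
hwi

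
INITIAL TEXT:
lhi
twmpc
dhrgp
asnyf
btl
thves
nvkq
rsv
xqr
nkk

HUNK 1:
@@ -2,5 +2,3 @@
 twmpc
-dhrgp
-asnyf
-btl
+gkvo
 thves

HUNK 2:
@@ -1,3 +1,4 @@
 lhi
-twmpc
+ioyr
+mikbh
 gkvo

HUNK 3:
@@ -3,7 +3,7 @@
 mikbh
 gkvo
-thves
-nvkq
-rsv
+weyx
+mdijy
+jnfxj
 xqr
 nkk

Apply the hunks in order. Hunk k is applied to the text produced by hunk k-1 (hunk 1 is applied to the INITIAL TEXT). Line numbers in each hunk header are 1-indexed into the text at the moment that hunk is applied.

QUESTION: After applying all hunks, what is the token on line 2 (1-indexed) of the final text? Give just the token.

Hunk 1: at line 2 remove [dhrgp,asnyf,btl] add [gkvo] -> 8 lines: lhi twmpc gkvo thves nvkq rsv xqr nkk
Hunk 2: at line 1 remove [twmpc] add [ioyr,mikbh] -> 9 lines: lhi ioyr mikbh gkvo thves nvkq rsv xqr nkk
Hunk 3: at line 3 remove [thves,nvkq,rsv] add [weyx,mdijy,jnfxj] -> 9 lines: lhi ioyr mikbh gkvo weyx mdijy jnfxj xqr nkk
Final line 2: ioyr

Answer: ioyr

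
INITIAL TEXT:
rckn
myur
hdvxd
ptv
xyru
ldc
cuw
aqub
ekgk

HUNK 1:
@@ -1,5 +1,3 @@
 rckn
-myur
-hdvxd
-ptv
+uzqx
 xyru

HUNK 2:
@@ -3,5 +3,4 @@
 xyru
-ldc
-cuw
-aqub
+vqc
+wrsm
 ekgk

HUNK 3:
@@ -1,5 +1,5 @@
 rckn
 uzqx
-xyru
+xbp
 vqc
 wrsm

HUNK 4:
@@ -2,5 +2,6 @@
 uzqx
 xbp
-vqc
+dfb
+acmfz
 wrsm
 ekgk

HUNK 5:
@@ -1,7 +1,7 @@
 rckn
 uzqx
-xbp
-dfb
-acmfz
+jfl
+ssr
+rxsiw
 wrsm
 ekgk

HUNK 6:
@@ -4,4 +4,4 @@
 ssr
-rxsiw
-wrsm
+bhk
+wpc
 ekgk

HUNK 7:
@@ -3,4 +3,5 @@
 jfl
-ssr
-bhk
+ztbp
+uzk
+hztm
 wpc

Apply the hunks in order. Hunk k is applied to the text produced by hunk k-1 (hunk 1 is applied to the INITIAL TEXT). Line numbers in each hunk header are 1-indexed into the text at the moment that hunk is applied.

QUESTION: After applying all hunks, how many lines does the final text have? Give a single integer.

Answer: 8

Derivation:
Hunk 1: at line 1 remove [myur,hdvxd,ptv] add [uzqx] -> 7 lines: rckn uzqx xyru ldc cuw aqub ekgk
Hunk 2: at line 3 remove [ldc,cuw,aqub] add [vqc,wrsm] -> 6 lines: rckn uzqx xyru vqc wrsm ekgk
Hunk 3: at line 1 remove [xyru] add [xbp] -> 6 lines: rckn uzqx xbp vqc wrsm ekgk
Hunk 4: at line 2 remove [vqc] add [dfb,acmfz] -> 7 lines: rckn uzqx xbp dfb acmfz wrsm ekgk
Hunk 5: at line 1 remove [xbp,dfb,acmfz] add [jfl,ssr,rxsiw] -> 7 lines: rckn uzqx jfl ssr rxsiw wrsm ekgk
Hunk 6: at line 4 remove [rxsiw,wrsm] add [bhk,wpc] -> 7 lines: rckn uzqx jfl ssr bhk wpc ekgk
Hunk 7: at line 3 remove [ssr,bhk] add [ztbp,uzk,hztm] -> 8 lines: rckn uzqx jfl ztbp uzk hztm wpc ekgk
Final line count: 8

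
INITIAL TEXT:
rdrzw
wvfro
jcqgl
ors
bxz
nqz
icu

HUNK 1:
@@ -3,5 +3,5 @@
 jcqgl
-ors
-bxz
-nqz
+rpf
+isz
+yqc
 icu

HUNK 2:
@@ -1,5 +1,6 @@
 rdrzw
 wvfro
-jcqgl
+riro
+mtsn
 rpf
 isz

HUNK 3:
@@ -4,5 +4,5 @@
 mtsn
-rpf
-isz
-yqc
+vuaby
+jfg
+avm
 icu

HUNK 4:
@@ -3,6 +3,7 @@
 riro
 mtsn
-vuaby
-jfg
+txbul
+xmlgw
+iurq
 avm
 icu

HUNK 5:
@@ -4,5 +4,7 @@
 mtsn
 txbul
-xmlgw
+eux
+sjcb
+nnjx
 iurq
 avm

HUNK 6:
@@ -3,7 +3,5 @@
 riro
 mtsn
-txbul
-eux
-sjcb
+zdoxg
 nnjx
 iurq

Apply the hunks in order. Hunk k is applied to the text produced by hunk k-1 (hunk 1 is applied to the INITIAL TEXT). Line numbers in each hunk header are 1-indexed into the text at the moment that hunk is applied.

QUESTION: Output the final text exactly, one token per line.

Hunk 1: at line 3 remove [ors,bxz,nqz] add [rpf,isz,yqc] -> 7 lines: rdrzw wvfro jcqgl rpf isz yqc icu
Hunk 2: at line 1 remove [jcqgl] add [riro,mtsn] -> 8 lines: rdrzw wvfro riro mtsn rpf isz yqc icu
Hunk 3: at line 4 remove [rpf,isz,yqc] add [vuaby,jfg,avm] -> 8 lines: rdrzw wvfro riro mtsn vuaby jfg avm icu
Hunk 4: at line 3 remove [vuaby,jfg] add [txbul,xmlgw,iurq] -> 9 lines: rdrzw wvfro riro mtsn txbul xmlgw iurq avm icu
Hunk 5: at line 4 remove [xmlgw] add [eux,sjcb,nnjx] -> 11 lines: rdrzw wvfro riro mtsn txbul eux sjcb nnjx iurq avm icu
Hunk 6: at line 3 remove [txbul,eux,sjcb] add [zdoxg] -> 9 lines: rdrzw wvfro riro mtsn zdoxg nnjx iurq avm icu

Answer: rdrzw
wvfro
riro
mtsn
zdoxg
nnjx
iurq
avm
icu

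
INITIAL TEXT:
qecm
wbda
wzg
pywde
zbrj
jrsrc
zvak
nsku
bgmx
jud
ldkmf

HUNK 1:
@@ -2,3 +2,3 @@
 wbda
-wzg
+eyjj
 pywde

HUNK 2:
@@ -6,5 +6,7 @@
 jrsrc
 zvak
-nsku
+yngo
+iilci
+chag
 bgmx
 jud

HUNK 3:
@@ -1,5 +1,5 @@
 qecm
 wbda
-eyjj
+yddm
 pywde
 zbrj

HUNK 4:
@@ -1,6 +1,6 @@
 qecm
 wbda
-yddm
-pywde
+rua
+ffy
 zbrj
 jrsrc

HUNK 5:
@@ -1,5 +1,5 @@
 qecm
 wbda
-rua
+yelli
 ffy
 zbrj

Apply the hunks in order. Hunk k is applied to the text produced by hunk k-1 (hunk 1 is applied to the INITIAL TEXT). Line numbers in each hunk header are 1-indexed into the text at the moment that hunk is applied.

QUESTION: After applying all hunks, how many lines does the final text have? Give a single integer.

Answer: 13

Derivation:
Hunk 1: at line 2 remove [wzg] add [eyjj] -> 11 lines: qecm wbda eyjj pywde zbrj jrsrc zvak nsku bgmx jud ldkmf
Hunk 2: at line 6 remove [nsku] add [yngo,iilci,chag] -> 13 lines: qecm wbda eyjj pywde zbrj jrsrc zvak yngo iilci chag bgmx jud ldkmf
Hunk 3: at line 1 remove [eyjj] add [yddm] -> 13 lines: qecm wbda yddm pywde zbrj jrsrc zvak yngo iilci chag bgmx jud ldkmf
Hunk 4: at line 1 remove [yddm,pywde] add [rua,ffy] -> 13 lines: qecm wbda rua ffy zbrj jrsrc zvak yngo iilci chag bgmx jud ldkmf
Hunk 5: at line 1 remove [rua] add [yelli] -> 13 lines: qecm wbda yelli ffy zbrj jrsrc zvak yngo iilci chag bgmx jud ldkmf
Final line count: 13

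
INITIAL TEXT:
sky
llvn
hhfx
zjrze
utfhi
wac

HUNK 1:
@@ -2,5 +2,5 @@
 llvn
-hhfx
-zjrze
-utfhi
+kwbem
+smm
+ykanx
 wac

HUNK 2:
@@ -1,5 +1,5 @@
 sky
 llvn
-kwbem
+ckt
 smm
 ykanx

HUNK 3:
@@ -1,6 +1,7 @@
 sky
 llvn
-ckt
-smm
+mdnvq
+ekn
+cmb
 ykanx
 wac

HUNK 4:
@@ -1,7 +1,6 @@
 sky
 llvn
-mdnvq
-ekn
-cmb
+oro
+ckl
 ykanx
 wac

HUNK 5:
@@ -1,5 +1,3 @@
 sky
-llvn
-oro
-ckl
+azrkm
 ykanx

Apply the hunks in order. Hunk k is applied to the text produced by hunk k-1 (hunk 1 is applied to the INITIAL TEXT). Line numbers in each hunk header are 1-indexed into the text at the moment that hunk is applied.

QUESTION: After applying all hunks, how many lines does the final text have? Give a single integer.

Hunk 1: at line 2 remove [hhfx,zjrze,utfhi] add [kwbem,smm,ykanx] -> 6 lines: sky llvn kwbem smm ykanx wac
Hunk 2: at line 1 remove [kwbem] add [ckt] -> 6 lines: sky llvn ckt smm ykanx wac
Hunk 3: at line 1 remove [ckt,smm] add [mdnvq,ekn,cmb] -> 7 lines: sky llvn mdnvq ekn cmb ykanx wac
Hunk 4: at line 1 remove [mdnvq,ekn,cmb] add [oro,ckl] -> 6 lines: sky llvn oro ckl ykanx wac
Hunk 5: at line 1 remove [llvn,oro,ckl] add [azrkm] -> 4 lines: sky azrkm ykanx wac
Final line count: 4

Answer: 4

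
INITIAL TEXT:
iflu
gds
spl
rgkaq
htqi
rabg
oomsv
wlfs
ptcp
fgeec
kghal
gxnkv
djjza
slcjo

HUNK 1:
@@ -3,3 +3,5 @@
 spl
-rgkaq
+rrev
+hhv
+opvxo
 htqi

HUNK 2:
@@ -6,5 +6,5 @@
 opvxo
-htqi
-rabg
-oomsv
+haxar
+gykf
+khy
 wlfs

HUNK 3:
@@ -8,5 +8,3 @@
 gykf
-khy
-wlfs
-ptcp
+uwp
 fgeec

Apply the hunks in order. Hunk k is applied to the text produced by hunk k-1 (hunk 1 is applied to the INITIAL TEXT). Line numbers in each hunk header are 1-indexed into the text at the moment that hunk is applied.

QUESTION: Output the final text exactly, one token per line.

Answer: iflu
gds
spl
rrev
hhv
opvxo
haxar
gykf
uwp
fgeec
kghal
gxnkv
djjza
slcjo

Derivation:
Hunk 1: at line 3 remove [rgkaq] add [rrev,hhv,opvxo] -> 16 lines: iflu gds spl rrev hhv opvxo htqi rabg oomsv wlfs ptcp fgeec kghal gxnkv djjza slcjo
Hunk 2: at line 6 remove [htqi,rabg,oomsv] add [haxar,gykf,khy] -> 16 lines: iflu gds spl rrev hhv opvxo haxar gykf khy wlfs ptcp fgeec kghal gxnkv djjza slcjo
Hunk 3: at line 8 remove [khy,wlfs,ptcp] add [uwp] -> 14 lines: iflu gds spl rrev hhv opvxo haxar gykf uwp fgeec kghal gxnkv djjza slcjo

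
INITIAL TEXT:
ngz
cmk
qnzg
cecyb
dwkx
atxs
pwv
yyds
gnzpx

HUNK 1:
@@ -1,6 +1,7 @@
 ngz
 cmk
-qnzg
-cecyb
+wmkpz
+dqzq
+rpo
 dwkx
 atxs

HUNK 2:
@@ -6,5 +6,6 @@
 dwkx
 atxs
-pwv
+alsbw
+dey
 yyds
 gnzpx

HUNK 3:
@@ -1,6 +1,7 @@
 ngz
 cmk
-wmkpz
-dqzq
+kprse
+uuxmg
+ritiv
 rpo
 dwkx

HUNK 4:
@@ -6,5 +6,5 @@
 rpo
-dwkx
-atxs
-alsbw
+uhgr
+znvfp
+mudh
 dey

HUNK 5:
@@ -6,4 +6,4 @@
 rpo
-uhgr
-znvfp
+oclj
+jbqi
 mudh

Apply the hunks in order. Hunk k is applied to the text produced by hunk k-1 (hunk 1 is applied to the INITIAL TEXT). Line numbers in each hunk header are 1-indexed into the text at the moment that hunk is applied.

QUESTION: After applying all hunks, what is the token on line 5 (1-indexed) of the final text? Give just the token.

Hunk 1: at line 1 remove [qnzg,cecyb] add [wmkpz,dqzq,rpo] -> 10 lines: ngz cmk wmkpz dqzq rpo dwkx atxs pwv yyds gnzpx
Hunk 2: at line 6 remove [pwv] add [alsbw,dey] -> 11 lines: ngz cmk wmkpz dqzq rpo dwkx atxs alsbw dey yyds gnzpx
Hunk 3: at line 1 remove [wmkpz,dqzq] add [kprse,uuxmg,ritiv] -> 12 lines: ngz cmk kprse uuxmg ritiv rpo dwkx atxs alsbw dey yyds gnzpx
Hunk 4: at line 6 remove [dwkx,atxs,alsbw] add [uhgr,znvfp,mudh] -> 12 lines: ngz cmk kprse uuxmg ritiv rpo uhgr znvfp mudh dey yyds gnzpx
Hunk 5: at line 6 remove [uhgr,znvfp] add [oclj,jbqi] -> 12 lines: ngz cmk kprse uuxmg ritiv rpo oclj jbqi mudh dey yyds gnzpx
Final line 5: ritiv

Answer: ritiv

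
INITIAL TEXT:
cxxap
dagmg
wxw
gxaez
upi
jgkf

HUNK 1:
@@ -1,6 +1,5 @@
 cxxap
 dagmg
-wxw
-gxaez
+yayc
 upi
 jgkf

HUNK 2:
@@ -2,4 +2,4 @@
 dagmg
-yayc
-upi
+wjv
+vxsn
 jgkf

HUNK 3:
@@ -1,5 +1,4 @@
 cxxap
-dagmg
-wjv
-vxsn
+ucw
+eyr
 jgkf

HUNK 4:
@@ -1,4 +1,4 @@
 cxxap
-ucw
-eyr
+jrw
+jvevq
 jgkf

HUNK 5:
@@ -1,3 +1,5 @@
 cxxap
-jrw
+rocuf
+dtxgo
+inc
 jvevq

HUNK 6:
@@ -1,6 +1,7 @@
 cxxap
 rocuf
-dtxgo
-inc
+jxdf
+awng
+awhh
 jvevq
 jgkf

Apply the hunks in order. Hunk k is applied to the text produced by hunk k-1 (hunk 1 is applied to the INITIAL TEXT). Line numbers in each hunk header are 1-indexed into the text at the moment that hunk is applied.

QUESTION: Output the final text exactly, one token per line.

Answer: cxxap
rocuf
jxdf
awng
awhh
jvevq
jgkf

Derivation:
Hunk 1: at line 1 remove [wxw,gxaez] add [yayc] -> 5 lines: cxxap dagmg yayc upi jgkf
Hunk 2: at line 2 remove [yayc,upi] add [wjv,vxsn] -> 5 lines: cxxap dagmg wjv vxsn jgkf
Hunk 3: at line 1 remove [dagmg,wjv,vxsn] add [ucw,eyr] -> 4 lines: cxxap ucw eyr jgkf
Hunk 4: at line 1 remove [ucw,eyr] add [jrw,jvevq] -> 4 lines: cxxap jrw jvevq jgkf
Hunk 5: at line 1 remove [jrw] add [rocuf,dtxgo,inc] -> 6 lines: cxxap rocuf dtxgo inc jvevq jgkf
Hunk 6: at line 1 remove [dtxgo,inc] add [jxdf,awng,awhh] -> 7 lines: cxxap rocuf jxdf awng awhh jvevq jgkf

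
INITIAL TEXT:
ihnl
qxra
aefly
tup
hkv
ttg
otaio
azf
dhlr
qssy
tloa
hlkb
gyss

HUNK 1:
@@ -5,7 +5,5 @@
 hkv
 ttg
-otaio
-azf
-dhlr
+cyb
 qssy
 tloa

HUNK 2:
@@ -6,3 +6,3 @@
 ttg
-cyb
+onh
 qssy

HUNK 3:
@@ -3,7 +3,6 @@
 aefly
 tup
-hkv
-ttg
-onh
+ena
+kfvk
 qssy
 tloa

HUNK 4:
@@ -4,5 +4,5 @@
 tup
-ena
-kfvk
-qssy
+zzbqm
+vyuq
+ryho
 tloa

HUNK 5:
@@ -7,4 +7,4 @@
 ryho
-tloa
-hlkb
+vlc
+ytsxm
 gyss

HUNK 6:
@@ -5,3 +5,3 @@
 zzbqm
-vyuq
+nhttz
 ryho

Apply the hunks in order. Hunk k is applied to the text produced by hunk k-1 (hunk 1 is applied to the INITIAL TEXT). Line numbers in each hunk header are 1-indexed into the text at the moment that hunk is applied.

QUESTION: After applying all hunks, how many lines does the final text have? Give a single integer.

Answer: 10

Derivation:
Hunk 1: at line 5 remove [otaio,azf,dhlr] add [cyb] -> 11 lines: ihnl qxra aefly tup hkv ttg cyb qssy tloa hlkb gyss
Hunk 2: at line 6 remove [cyb] add [onh] -> 11 lines: ihnl qxra aefly tup hkv ttg onh qssy tloa hlkb gyss
Hunk 3: at line 3 remove [hkv,ttg,onh] add [ena,kfvk] -> 10 lines: ihnl qxra aefly tup ena kfvk qssy tloa hlkb gyss
Hunk 4: at line 4 remove [ena,kfvk,qssy] add [zzbqm,vyuq,ryho] -> 10 lines: ihnl qxra aefly tup zzbqm vyuq ryho tloa hlkb gyss
Hunk 5: at line 7 remove [tloa,hlkb] add [vlc,ytsxm] -> 10 lines: ihnl qxra aefly tup zzbqm vyuq ryho vlc ytsxm gyss
Hunk 6: at line 5 remove [vyuq] add [nhttz] -> 10 lines: ihnl qxra aefly tup zzbqm nhttz ryho vlc ytsxm gyss
Final line count: 10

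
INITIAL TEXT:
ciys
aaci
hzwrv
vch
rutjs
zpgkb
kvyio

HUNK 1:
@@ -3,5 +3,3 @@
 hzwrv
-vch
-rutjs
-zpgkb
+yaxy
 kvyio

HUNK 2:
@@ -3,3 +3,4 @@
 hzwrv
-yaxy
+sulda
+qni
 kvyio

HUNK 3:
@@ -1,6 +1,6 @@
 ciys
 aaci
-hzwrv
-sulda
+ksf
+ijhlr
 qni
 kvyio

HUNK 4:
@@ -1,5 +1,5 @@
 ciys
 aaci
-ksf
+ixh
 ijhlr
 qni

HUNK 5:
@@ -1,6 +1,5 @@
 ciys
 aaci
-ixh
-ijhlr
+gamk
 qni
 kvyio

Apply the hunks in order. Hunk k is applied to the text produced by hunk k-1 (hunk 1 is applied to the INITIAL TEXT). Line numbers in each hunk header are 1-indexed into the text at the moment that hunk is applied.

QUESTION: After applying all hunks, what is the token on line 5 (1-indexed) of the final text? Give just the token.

Answer: kvyio

Derivation:
Hunk 1: at line 3 remove [vch,rutjs,zpgkb] add [yaxy] -> 5 lines: ciys aaci hzwrv yaxy kvyio
Hunk 2: at line 3 remove [yaxy] add [sulda,qni] -> 6 lines: ciys aaci hzwrv sulda qni kvyio
Hunk 3: at line 1 remove [hzwrv,sulda] add [ksf,ijhlr] -> 6 lines: ciys aaci ksf ijhlr qni kvyio
Hunk 4: at line 1 remove [ksf] add [ixh] -> 6 lines: ciys aaci ixh ijhlr qni kvyio
Hunk 5: at line 1 remove [ixh,ijhlr] add [gamk] -> 5 lines: ciys aaci gamk qni kvyio
Final line 5: kvyio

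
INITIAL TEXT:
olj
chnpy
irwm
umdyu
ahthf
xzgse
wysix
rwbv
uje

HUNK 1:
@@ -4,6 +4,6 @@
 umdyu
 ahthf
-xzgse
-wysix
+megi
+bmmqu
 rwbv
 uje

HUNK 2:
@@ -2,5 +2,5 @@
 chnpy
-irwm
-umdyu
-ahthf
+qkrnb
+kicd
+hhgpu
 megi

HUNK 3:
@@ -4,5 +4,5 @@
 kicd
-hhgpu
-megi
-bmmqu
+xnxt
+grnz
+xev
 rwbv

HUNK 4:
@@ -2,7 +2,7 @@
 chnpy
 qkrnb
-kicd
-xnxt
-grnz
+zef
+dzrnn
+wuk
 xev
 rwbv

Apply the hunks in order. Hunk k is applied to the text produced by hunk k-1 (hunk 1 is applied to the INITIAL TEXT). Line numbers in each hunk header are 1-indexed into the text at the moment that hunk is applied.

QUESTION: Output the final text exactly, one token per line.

Hunk 1: at line 4 remove [xzgse,wysix] add [megi,bmmqu] -> 9 lines: olj chnpy irwm umdyu ahthf megi bmmqu rwbv uje
Hunk 2: at line 2 remove [irwm,umdyu,ahthf] add [qkrnb,kicd,hhgpu] -> 9 lines: olj chnpy qkrnb kicd hhgpu megi bmmqu rwbv uje
Hunk 3: at line 4 remove [hhgpu,megi,bmmqu] add [xnxt,grnz,xev] -> 9 lines: olj chnpy qkrnb kicd xnxt grnz xev rwbv uje
Hunk 4: at line 2 remove [kicd,xnxt,grnz] add [zef,dzrnn,wuk] -> 9 lines: olj chnpy qkrnb zef dzrnn wuk xev rwbv uje

Answer: olj
chnpy
qkrnb
zef
dzrnn
wuk
xev
rwbv
uje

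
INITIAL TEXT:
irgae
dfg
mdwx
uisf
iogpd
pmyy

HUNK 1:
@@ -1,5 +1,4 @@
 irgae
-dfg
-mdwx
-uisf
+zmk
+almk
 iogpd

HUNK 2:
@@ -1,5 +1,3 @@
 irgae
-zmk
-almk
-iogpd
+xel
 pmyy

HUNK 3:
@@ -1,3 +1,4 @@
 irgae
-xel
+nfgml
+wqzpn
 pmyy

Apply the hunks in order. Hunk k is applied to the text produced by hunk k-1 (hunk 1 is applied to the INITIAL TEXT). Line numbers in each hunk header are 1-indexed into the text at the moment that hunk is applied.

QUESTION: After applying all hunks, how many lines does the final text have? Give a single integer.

Answer: 4

Derivation:
Hunk 1: at line 1 remove [dfg,mdwx,uisf] add [zmk,almk] -> 5 lines: irgae zmk almk iogpd pmyy
Hunk 2: at line 1 remove [zmk,almk,iogpd] add [xel] -> 3 lines: irgae xel pmyy
Hunk 3: at line 1 remove [xel] add [nfgml,wqzpn] -> 4 lines: irgae nfgml wqzpn pmyy
Final line count: 4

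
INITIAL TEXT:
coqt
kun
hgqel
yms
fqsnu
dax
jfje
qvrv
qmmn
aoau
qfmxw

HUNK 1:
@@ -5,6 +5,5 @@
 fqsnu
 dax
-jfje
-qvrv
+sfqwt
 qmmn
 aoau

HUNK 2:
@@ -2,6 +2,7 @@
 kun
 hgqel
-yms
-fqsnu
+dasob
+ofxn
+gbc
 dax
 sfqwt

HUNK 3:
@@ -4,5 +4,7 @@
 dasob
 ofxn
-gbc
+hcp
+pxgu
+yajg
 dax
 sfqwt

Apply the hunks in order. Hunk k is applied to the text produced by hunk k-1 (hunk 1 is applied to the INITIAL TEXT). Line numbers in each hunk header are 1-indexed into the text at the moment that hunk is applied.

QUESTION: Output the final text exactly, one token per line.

Answer: coqt
kun
hgqel
dasob
ofxn
hcp
pxgu
yajg
dax
sfqwt
qmmn
aoau
qfmxw

Derivation:
Hunk 1: at line 5 remove [jfje,qvrv] add [sfqwt] -> 10 lines: coqt kun hgqel yms fqsnu dax sfqwt qmmn aoau qfmxw
Hunk 2: at line 2 remove [yms,fqsnu] add [dasob,ofxn,gbc] -> 11 lines: coqt kun hgqel dasob ofxn gbc dax sfqwt qmmn aoau qfmxw
Hunk 3: at line 4 remove [gbc] add [hcp,pxgu,yajg] -> 13 lines: coqt kun hgqel dasob ofxn hcp pxgu yajg dax sfqwt qmmn aoau qfmxw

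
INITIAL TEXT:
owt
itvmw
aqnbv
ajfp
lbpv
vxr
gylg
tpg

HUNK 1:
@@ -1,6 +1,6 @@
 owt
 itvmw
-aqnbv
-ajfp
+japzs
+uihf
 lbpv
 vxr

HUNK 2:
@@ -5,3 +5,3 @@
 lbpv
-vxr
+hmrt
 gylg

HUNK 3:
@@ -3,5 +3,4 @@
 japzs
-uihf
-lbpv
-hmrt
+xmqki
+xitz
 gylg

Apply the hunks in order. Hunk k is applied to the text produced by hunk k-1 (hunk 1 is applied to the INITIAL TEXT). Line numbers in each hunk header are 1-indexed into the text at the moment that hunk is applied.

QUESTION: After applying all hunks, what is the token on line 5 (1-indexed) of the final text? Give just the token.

Hunk 1: at line 1 remove [aqnbv,ajfp] add [japzs,uihf] -> 8 lines: owt itvmw japzs uihf lbpv vxr gylg tpg
Hunk 2: at line 5 remove [vxr] add [hmrt] -> 8 lines: owt itvmw japzs uihf lbpv hmrt gylg tpg
Hunk 3: at line 3 remove [uihf,lbpv,hmrt] add [xmqki,xitz] -> 7 lines: owt itvmw japzs xmqki xitz gylg tpg
Final line 5: xitz

Answer: xitz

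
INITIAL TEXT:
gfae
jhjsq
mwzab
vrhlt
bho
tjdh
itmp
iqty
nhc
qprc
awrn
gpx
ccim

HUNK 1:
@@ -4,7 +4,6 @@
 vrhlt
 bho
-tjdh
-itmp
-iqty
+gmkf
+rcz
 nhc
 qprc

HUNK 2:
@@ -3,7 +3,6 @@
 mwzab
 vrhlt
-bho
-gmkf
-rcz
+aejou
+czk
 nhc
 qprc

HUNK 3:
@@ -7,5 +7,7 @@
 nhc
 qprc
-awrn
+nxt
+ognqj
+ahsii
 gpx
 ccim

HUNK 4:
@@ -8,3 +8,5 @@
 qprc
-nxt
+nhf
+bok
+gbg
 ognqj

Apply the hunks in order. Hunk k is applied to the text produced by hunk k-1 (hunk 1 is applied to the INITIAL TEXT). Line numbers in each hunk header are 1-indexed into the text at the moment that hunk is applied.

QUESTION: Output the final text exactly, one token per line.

Hunk 1: at line 4 remove [tjdh,itmp,iqty] add [gmkf,rcz] -> 12 lines: gfae jhjsq mwzab vrhlt bho gmkf rcz nhc qprc awrn gpx ccim
Hunk 2: at line 3 remove [bho,gmkf,rcz] add [aejou,czk] -> 11 lines: gfae jhjsq mwzab vrhlt aejou czk nhc qprc awrn gpx ccim
Hunk 3: at line 7 remove [awrn] add [nxt,ognqj,ahsii] -> 13 lines: gfae jhjsq mwzab vrhlt aejou czk nhc qprc nxt ognqj ahsii gpx ccim
Hunk 4: at line 8 remove [nxt] add [nhf,bok,gbg] -> 15 lines: gfae jhjsq mwzab vrhlt aejou czk nhc qprc nhf bok gbg ognqj ahsii gpx ccim

Answer: gfae
jhjsq
mwzab
vrhlt
aejou
czk
nhc
qprc
nhf
bok
gbg
ognqj
ahsii
gpx
ccim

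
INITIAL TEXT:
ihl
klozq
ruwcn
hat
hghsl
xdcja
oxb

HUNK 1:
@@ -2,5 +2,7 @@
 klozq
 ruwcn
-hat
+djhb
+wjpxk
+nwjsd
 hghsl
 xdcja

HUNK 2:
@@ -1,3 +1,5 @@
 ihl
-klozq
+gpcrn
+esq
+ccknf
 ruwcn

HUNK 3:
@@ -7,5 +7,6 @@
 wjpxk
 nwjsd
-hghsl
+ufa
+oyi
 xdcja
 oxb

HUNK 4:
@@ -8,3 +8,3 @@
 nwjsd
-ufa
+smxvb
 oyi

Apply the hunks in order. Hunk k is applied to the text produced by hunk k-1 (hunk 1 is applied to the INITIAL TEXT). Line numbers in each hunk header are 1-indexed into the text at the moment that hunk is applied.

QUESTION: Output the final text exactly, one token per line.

Answer: ihl
gpcrn
esq
ccknf
ruwcn
djhb
wjpxk
nwjsd
smxvb
oyi
xdcja
oxb

Derivation:
Hunk 1: at line 2 remove [hat] add [djhb,wjpxk,nwjsd] -> 9 lines: ihl klozq ruwcn djhb wjpxk nwjsd hghsl xdcja oxb
Hunk 2: at line 1 remove [klozq] add [gpcrn,esq,ccknf] -> 11 lines: ihl gpcrn esq ccknf ruwcn djhb wjpxk nwjsd hghsl xdcja oxb
Hunk 3: at line 7 remove [hghsl] add [ufa,oyi] -> 12 lines: ihl gpcrn esq ccknf ruwcn djhb wjpxk nwjsd ufa oyi xdcja oxb
Hunk 4: at line 8 remove [ufa] add [smxvb] -> 12 lines: ihl gpcrn esq ccknf ruwcn djhb wjpxk nwjsd smxvb oyi xdcja oxb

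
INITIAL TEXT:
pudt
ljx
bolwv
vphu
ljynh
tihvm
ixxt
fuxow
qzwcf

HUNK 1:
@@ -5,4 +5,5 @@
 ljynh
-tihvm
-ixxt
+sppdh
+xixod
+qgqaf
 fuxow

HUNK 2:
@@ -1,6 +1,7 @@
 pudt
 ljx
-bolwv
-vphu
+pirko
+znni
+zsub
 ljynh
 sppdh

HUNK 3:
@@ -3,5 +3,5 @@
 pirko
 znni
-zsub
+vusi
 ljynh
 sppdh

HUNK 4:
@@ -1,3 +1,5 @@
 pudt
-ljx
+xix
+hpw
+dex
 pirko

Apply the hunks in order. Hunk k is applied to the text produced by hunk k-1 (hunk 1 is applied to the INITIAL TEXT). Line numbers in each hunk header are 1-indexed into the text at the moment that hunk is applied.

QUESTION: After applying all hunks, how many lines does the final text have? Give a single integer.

Hunk 1: at line 5 remove [tihvm,ixxt] add [sppdh,xixod,qgqaf] -> 10 lines: pudt ljx bolwv vphu ljynh sppdh xixod qgqaf fuxow qzwcf
Hunk 2: at line 1 remove [bolwv,vphu] add [pirko,znni,zsub] -> 11 lines: pudt ljx pirko znni zsub ljynh sppdh xixod qgqaf fuxow qzwcf
Hunk 3: at line 3 remove [zsub] add [vusi] -> 11 lines: pudt ljx pirko znni vusi ljynh sppdh xixod qgqaf fuxow qzwcf
Hunk 4: at line 1 remove [ljx] add [xix,hpw,dex] -> 13 lines: pudt xix hpw dex pirko znni vusi ljynh sppdh xixod qgqaf fuxow qzwcf
Final line count: 13

Answer: 13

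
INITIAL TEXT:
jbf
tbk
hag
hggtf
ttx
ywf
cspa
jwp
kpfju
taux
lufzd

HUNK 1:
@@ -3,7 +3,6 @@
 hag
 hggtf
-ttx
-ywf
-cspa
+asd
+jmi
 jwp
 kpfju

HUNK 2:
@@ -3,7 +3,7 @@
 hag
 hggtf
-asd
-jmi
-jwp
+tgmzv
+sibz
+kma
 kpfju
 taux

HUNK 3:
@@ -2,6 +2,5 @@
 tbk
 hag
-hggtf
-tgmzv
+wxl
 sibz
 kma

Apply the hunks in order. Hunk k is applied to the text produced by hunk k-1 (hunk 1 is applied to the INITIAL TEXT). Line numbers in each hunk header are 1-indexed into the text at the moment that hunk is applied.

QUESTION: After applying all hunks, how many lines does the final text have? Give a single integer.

Answer: 9

Derivation:
Hunk 1: at line 3 remove [ttx,ywf,cspa] add [asd,jmi] -> 10 lines: jbf tbk hag hggtf asd jmi jwp kpfju taux lufzd
Hunk 2: at line 3 remove [asd,jmi,jwp] add [tgmzv,sibz,kma] -> 10 lines: jbf tbk hag hggtf tgmzv sibz kma kpfju taux lufzd
Hunk 3: at line 2 remove [hggtf,tgmzv] add [wxl] -> 9 lines: jbf tbk hag wxl sibz kma kpfju taux lufzd
Final line count: 9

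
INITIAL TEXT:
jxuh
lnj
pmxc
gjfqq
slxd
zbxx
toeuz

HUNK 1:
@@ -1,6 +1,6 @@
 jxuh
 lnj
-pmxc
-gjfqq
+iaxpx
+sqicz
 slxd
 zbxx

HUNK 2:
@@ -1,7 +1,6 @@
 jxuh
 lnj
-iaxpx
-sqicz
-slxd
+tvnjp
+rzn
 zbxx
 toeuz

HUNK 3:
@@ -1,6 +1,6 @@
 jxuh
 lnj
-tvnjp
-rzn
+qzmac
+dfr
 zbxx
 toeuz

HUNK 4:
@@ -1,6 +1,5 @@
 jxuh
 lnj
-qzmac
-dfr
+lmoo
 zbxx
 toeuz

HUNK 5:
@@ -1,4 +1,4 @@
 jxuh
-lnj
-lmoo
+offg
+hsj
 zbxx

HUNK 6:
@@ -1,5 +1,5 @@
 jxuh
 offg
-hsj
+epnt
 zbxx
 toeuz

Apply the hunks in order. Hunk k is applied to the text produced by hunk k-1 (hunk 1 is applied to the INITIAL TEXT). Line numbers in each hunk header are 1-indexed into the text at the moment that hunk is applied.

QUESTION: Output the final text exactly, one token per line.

Hunk 1: at line 1 remove [pmxc,gjfqq] add [iaxpx,sqicz] -> 7 lines: jxuh lnj iaxpx sqicz slxd zbxx toeuz
Hunk 2: at line 1 remove [iaxpx,sqicz,slxd] add [tvnjp,rzn] -> 6 lines: jxuh lnj tvnjp rzn zbxx toeuz
Hunk 3: at line 1 remove [tvnjp,rzn] add [qzmac,dfr] -> 6 lines: jxuh lnj qzmac dfr zbxx toeuz
Hunk 4: at line 1 remove [qzmac,dfr] add [lmoo] -> 5 lines: jxuh lnj lmoo zbxx toeuz
Hunk 5: at line 1 remove [lnj,lmoo] add [offg,hsj] -> 5 lines: jxuh offg hsj zbxx toeuz
Hunk 6: at line 1 remove [hsj] add [epnt] -> 5 lines: jxuh offg epnt zbxx toeuz

Answer: jxuh
offg
epnt
zbxx
toeuz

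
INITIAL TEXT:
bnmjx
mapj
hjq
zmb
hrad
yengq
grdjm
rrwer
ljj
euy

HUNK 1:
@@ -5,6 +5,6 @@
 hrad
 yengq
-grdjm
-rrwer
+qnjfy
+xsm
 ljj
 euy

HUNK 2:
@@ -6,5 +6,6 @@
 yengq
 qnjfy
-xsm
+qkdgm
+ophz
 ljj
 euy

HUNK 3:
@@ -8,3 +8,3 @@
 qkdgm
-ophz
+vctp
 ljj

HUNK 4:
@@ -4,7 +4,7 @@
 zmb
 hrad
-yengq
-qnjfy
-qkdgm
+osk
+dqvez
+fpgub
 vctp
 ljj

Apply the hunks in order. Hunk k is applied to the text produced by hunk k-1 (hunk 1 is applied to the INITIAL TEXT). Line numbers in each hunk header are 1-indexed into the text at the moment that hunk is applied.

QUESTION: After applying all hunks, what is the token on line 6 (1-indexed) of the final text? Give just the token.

Hunk 1: at line 5 remove [grdjm,rrwer] add [qnjfy,xsm] -> 10 lines: bnmjx mapj hjq zmb hrad yengq qnjfy xsm ljj euy
Hunk 2: at line 6 remove [xsm] add [qkdgm,ophz] -> 11 lines: bnmjx mapj hjq zmb hrad yengq qnjfy qkdgm ophz ljj euy
Hunk 3: at line 8 remove [ophz] add [vctp] -> 11 lines: bnmjx mapj hjq zmb hrad yengq qnjfy qkdgm vctp ljj euy
Hunk 4: at line 4 remove [yengq,qnjfy,qkdgm] add [osk,dqvez,fpgub] -> 11 lines: bnmjx mapj hjq zmb hrad osk dqvez fpgub vctp ljj euy
Final line 6: osk

Answer: osk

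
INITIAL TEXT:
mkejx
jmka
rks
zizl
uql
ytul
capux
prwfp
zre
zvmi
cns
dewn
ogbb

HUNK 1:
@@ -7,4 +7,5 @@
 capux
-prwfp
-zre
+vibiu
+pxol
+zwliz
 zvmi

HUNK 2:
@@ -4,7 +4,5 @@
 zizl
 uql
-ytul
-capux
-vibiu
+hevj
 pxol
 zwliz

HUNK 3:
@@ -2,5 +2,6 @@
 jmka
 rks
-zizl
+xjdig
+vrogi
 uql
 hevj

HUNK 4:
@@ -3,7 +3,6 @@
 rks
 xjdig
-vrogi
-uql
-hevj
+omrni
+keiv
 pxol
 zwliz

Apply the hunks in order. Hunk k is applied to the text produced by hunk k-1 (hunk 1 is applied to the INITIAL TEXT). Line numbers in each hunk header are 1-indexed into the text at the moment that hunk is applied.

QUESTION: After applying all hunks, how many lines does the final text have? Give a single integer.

Hunk 1: at line 7 remove [prwfp,zre] add [vibiu,pxol,zwliz] -> 14 lines: mkejx jmka rks zizl uql ytul capux vibiu pxol zwliz zvmi cns dewn ogbb
Hunk 2: at line 4 remove [ytul,capux,vibiu] add [hevj] -> 12 lines: mkejx jmka rks zizl uql hevj pxol zwliz zvmi cns dewn ogbb
Hunk 3: at line 2 remove [zizl] add [xjdig,vrogi] -> 13 lines: mkejx jmka rks xjdig vrogi uql hevj pxol zwliz zvmi cns dewn ogbb
Hunk 4: at line 3 remove [vrogi,uql,hevj] add [omrni,keiv] -> 12 lines: mkejx jmka rks xjdig omrni keiv pxol zwliz zvmi cns dewn ogbb
Final line count: 12

Answer: 12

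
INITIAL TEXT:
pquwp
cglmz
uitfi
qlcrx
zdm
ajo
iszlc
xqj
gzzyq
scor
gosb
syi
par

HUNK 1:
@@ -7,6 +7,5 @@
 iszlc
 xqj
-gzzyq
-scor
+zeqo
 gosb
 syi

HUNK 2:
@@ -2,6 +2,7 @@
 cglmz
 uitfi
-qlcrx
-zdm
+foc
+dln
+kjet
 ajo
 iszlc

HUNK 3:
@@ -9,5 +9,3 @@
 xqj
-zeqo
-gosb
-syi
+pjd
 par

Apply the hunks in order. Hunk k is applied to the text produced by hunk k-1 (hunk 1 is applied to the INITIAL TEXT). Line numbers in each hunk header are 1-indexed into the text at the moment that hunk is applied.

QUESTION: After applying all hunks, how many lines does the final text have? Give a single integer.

Hunk 1: at line 7 remove [gzzyq,scor] add [zeqo] -> 12 lines: pquwp cglmz uitfi qlcrx zdm ajo iszlc xqj zeqo gosb syi par
Hunk 2: at line 2 remove [qlcrx,zdm] add [foc,dln,kjet] -> 13 lines: pquwp cglmz uitfi foc dln kjet ajo iszlc xqj zeqo gosb syi par
Hunk 3: at line 9 remove [zeqo,gosb,syi] add [pjd] -> 11 lines: pquwp cglmz uitfi foc dln kjet ajo iszlc xqj pjd par
Final line count: 11

Answer: 11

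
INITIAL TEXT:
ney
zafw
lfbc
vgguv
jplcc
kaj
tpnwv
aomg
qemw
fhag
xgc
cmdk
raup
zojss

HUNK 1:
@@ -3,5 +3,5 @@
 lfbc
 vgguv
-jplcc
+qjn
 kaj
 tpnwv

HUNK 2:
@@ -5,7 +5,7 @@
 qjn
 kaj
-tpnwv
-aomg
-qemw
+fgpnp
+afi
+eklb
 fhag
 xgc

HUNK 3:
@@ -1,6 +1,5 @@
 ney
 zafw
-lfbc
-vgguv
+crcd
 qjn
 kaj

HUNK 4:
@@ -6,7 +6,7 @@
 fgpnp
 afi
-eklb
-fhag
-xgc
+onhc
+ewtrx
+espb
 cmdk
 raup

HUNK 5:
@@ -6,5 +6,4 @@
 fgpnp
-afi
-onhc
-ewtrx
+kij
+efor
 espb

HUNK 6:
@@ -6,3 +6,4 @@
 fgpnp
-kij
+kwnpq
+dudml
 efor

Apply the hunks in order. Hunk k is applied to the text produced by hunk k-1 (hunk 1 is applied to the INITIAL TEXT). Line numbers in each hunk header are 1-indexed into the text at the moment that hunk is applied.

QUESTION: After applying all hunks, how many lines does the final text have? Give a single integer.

Hunk 1: at line 3 remove [jplcc] add [qjn] -> 14 lines: ney zafw lfbc vgguv qjn kaj tpnwv aomg qemw fhag xgc cmdk raup zojss
Hunk 2: at line 5 remove [tpnwv,aomg,qemw] add [fgpnp,afi,eklb] -> 14 lines: ney zafw lfbc vgguv qjn kaj fgpnp afi eklb fhag xgc cmdk raup zojss
Hunk 3: at line 1 remove [lfbc,vgguv] add [crcd] -> 13 lines: ney zafw crcd qjn kaj fgpnp afi eklb fhag xgc cmdk raup zojss
Hunk 4: at line 6 remove [eklb,fhag,xgc] add [onhc,ewtrx,espb] -> 13 lines: ney zafw crcd qjn kaj fgpnp afi onhc ewtrx espb cmdk raup zojss
Hunk 5: at line 6 remove [afi,onhc,ewtrx] add [kij,efor] -> 12 lines: ney zafw crcd qjn kaj fgpnp kij efor espb cmdk raup zojss
Hunk 6: at line 6 remove [kij] add [kwnpq,dudml] -> 13 lines: ney zafw crcd qjn kaj fgpnp kwnpq dudml efor espb cmdk raup zojss
Final line count: 13

Answer: 13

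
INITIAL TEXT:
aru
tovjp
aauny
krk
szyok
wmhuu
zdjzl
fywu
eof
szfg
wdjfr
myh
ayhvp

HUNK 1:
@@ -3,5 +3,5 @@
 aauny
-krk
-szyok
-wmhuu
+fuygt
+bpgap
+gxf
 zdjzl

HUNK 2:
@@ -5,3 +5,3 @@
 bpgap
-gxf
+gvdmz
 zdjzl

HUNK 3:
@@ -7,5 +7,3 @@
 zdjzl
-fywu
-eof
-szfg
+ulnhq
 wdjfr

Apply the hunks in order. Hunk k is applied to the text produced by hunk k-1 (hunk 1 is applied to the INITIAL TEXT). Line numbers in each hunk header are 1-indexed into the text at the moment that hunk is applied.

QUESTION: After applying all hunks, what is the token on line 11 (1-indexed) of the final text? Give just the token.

Answer: ayhvp

Derivation:
Hunk 1: at line 3 remove [krk,szyok,wmhuu] add [fuygt,bpgap,gxf] -> 13 lines: aru tovjp aauny fuygt bpgap gxf zdjzl fywu eof szfg wdjfr myh ayhvp
Hunk 2: at line 5 remove [gxf] add [gvdmz] -> 13 lines: aru tovjp aauny fuygt bpgap gvdmz zdjzl fywu eof szfg wdjfr myh ayhvp
Hunk 3: at line 7 remove [fywu,eof,szfg] add [ulnhq] -> 11 lines: aru tovjp aauny fuygt bpgap gvdmz zdjzl ulnhq wdjfr myh ayhvp
Final line 11: ayhvp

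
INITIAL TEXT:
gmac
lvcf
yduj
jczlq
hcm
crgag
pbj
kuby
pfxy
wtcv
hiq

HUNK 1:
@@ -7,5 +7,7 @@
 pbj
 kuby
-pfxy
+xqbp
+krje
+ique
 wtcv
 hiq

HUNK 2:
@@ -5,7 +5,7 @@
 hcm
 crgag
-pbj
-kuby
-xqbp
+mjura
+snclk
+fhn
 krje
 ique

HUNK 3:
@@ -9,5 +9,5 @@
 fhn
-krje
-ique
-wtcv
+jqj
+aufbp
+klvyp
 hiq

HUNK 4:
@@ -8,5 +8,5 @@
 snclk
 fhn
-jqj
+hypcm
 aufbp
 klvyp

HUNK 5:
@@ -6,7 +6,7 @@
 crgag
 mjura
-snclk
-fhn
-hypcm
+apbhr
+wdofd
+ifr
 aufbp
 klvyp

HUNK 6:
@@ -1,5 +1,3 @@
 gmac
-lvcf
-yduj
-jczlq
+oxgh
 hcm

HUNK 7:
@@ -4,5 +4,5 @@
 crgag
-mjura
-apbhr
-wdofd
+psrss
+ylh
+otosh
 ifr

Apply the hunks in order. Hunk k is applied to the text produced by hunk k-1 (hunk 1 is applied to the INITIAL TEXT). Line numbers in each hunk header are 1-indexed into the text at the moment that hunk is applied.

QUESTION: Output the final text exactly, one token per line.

Answer: gmac
oxgh
hcm
crgag
psrss
ylh
otosh
ifr
aufbp
klvyp
hiq

Derivation:
Hunk 1: at line 7 remove [pfxy] add [xqbp,krje,ique] -> 13 lines: gmac lvcf yduj jczlq hcm crgag pbj kuby xqbp krje ique wtcv hiq
Hunk 2: at line 5 remove [pbj,kuby,xqbp] add [mjura,snclk,fhn] -> 13 lines: gmac lvcf yduj jczlq hcm crgag mjura snclk fhn krje ique wtcv hiq
Hunk 3: at line 9 remove [krje,ique,wtcv] add [jqj,aufbp,klvyp] -> 13 lines: gmac lvcf yduj jczlq hcm crgag mjura snclk fhn jqj aufbp klvyp hiq
Hunk 4: at line 8 remove [jqj] add [hypcm] -> 13 lines: gmac lvcf yduj jczlq hcm crgag mjura snclk fhn hypcm aufbp klvyp hiq
Hunk 5: at line 6 remove [snclk,fhn,hypcm] add [apbhr,wdofd,ifr] -> 13 lines: gmac lvcf yduj jczlq hcm crgag mjura apbhr wdofd ifr aufbp klvyp hiq
Hunk 6: at line 1 remove [lvcf,yduj,jczlq] add [oxgh] -> 11 lines: gmac oxgh hcm crgag mjura apbhr wdofd ifr aufbp klvyp hiq
Hunk 7: at line 4 remove [mjura,apbhr,wdofd] add [psrss,ylh,otosh] -> 11 lines: gmac oxgh hcm crgag psrss ylh otosh ifr aufbp klvyp hiq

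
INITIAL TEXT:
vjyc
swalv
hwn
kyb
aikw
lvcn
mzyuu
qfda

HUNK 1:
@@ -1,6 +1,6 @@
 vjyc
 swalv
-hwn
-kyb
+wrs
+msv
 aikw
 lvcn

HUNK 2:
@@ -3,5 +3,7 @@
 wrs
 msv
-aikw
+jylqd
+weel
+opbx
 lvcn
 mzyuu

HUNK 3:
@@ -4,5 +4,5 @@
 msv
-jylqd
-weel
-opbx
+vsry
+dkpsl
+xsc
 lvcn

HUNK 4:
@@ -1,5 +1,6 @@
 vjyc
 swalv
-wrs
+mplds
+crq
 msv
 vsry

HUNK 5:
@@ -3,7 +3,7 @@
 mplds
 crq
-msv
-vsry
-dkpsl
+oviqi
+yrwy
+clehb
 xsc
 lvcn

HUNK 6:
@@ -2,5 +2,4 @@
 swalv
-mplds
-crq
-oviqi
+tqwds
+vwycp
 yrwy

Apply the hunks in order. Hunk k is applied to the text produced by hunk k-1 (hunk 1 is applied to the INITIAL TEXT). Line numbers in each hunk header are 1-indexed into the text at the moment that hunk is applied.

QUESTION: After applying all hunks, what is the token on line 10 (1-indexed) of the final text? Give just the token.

Answer: qfda

Derivation:
Hunk 1: at line 1 remove [hwn,kyb] add [wrs,msv] -> 8 lines: vjyc swalv wrs msv aikw lvcn mzyuu qfda
Hunk 2: at line 3 remove [aikw] add [jylqd,weel,opbx] -> 10 lines: vjyc swalv wrs msv jylqd weel opbx lvcn mzyuu qfda
Hunk 3: at line 4 remove [jylqd,weel,opbx] add [vsry,dkpsl,xsc] -> 10 lines: vjyc swalv wrs msv vsry dkpsl xsc lvcn mzyuu qfda
Hunk 4: at line 1 remove [wrs] add [mplds,crq] -> 11 lines: vjyc swalv mplds crq msv vsry dkpsl xsc lvcn mzyuu qfda
Hunk 5: at line 3 remove [msv,vsry,dkpsl] add [oviqi,yrwy,clehb] -> 11 lines: vjyc swalv mplds crq oviqi yrwy clehb xsc lvcn mzyuu qfda
Hunk 6: at line 2 remove [mplds,crq,oviqi] add [tqwds,vwycp] -> 10 lines: vjyc swalv tqwds vwycp yrwy clehb xsc lvcn mzyuu qfda
Final line 10: qfda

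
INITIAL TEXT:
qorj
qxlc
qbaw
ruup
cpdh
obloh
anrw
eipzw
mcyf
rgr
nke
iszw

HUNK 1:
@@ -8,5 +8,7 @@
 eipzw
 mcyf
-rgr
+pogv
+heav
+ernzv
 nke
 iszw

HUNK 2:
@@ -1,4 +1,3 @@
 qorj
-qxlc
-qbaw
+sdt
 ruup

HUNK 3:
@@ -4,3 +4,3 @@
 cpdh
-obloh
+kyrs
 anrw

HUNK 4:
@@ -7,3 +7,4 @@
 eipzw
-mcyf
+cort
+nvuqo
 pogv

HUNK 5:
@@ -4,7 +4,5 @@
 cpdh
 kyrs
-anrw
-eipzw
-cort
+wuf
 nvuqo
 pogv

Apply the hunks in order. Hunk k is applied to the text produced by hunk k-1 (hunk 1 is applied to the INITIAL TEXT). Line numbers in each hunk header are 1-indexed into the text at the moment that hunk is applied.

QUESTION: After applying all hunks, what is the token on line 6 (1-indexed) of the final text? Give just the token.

Hunk 1: at line 8 remove [rgr] add [pogv,heav,ernzv] -> 14 lines: qorj qxlc qbaw ruup cpdh obloh anrw eipzw mcyf pogv heav ernzv nke iszw
Hunk 2: at line 1 remove [qxlc,qbaw] add [sdt] -> 13 lines: qorj sdt ruup cpdh obloh anrw eipzw mcyf pogv heav ernzv nke iszw
Hunk 3: at line 4 remove [obloh] add [kyrs] -> 13 lines: qorj sdt ruup cpdh kyrs anrw eipzw mcyf pogv heav ernzv nke iszw
Hunk 4: at line 7 remove [mcyf] add [cort,nvuqo] -> 14 lines: qorj sdt ruup cpdh kyrs anrw eipzw cort nvuqo pogv heav ernzv nke iszw
Hunk 5: at line 4 remove [anrw,eipzw,cort] add [wuf] -> 12 lines: qorj sdt ruup cpdh kyrs wuf nvuqo pogv heav ernzv nke iszw
Final line 6: wuf

Answer: wuf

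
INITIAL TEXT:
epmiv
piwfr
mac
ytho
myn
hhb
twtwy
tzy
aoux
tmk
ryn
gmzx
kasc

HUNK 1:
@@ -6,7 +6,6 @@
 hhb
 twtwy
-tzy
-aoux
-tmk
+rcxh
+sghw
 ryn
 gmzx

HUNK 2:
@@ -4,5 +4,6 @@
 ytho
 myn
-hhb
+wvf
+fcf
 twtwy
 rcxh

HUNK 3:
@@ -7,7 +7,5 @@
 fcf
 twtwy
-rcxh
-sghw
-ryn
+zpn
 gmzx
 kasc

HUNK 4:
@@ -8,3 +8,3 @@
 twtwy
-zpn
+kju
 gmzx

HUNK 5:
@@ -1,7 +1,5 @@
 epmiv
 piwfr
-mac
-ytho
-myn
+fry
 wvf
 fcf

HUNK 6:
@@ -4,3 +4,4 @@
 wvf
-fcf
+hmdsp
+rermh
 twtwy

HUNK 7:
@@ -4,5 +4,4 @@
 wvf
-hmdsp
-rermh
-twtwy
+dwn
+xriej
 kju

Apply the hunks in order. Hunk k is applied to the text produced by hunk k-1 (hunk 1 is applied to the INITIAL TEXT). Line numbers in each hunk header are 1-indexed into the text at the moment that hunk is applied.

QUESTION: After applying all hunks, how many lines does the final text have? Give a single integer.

Answer: 9

Derivation:
Hunk 1: at line 6 remove [tzy,aoux,tmk] add [rcxh,sghw] -> 12 lines: epmiv piwfr mac ytho myn hhb twtwy rcxh sghw ryn gmzx kasc
Hunk 2: at line 4 remove [hhb] add [wvf,fcf] -> 13 lines: epmiv piwfr mac ytho myn wvf fcf twtwy rcxh sghw ryn gmzx kasc
Hunk 3: at line 7 remove [rcxh,sghw,ryn] add [zpn] -> 11 lines: epmiv piwfr mac ytho myn wvf fcf twtwy zpn gmzx kasc
Hunk 4: at line 8 remove [zpn] add [kju] -> 11 lines: epmiv piwfr mac ytho myn wvf fcf twtwy kju gmzx kasc
Hunk 5: at line 1 remove [mac,ytho,myn] add [fry] -> 9 lines: epmiv piwfr fry wvf fcf twtwy kju gmzx kasc
Hunk 6: at line 4 remove [fcf] add [hmdsp,rermh] -> 10 lines: epmiv piwfr fry wvf hmdsp rermh twtwy kju gmzx kasc
Hunk 7: at line 4 remove [hmdsp,rermh,twtwy] add [dwn,xriej] -> 9 lines: epmiv piwfr fry wvf dwn xriej kju gmzx kasc
Final line count: 9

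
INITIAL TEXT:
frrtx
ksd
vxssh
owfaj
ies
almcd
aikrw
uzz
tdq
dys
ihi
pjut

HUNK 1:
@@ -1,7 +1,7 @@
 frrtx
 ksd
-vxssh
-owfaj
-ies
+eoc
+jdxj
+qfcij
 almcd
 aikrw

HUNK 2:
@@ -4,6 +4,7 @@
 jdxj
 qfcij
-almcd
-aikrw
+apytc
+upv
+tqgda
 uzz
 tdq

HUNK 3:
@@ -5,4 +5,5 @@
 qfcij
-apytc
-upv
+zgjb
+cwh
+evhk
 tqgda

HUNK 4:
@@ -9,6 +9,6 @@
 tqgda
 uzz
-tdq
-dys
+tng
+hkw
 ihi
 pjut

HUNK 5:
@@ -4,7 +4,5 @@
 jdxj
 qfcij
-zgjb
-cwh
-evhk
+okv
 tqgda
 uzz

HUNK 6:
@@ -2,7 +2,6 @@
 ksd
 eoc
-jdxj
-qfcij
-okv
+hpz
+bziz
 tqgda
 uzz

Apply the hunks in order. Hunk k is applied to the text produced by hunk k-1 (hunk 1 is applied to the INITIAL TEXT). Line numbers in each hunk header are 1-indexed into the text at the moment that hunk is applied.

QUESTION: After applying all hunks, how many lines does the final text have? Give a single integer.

Answer: 11

Derivation:
Hunk 1: at line 1 remove [vxssh,owfaj,ies] add [eoc,jdxj,qfcij] -> 12 lines: frrtx ksd eoc jdxj qfcij almcd aikrw uzz tdq dys ihi pjut
Hunk 2: at line 4 remove [almcd,aikrw] add [apytc,upv,tqgda] -> 13 lines: frrtx ksd eoc jdxj qfcij apytc upv tqgda uzz tdq dys ihi pjut
Hunk 3: at line 5 remove [apytc,upv] add [zgjb,cwh,evhk] -> 14 lines: frrtx ksd eoc jdxj qfcij zgjb cwh evhk tqgda uzz tdq dys ihi pjut
Hunk 4: at line 9 remove [tdq,dys] add [tng,hkw] -> 14 lines: frrtx ksd eoc jdxj qfcij zgjb cwh evhk tqgda uzz tng hkw ihi pjut
Hunk 5: at line 4 remove [zgjb,cwh,evhk] add [okv] -> 12 lines: frrtx ksd eoc jdxj qfcij okv tqgda uzz tng hkw ihi pjut
Hunk 6: at line 2 remove [jdxj,qfcij,okv] add [hpz,bziz] -> 11 lines: frrtx ksd eoc hpz bziz tqgda uzz tng hkw ihi pjut
Final line count: 11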